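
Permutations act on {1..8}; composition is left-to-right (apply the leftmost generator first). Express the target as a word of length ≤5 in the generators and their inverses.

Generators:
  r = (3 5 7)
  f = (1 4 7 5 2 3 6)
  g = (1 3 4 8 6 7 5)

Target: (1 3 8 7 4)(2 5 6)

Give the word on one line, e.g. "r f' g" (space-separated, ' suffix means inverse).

g g f r

  after g: (1 3 4 8 6 7 5)
  after g: (1 4 6 5 3 8 7)
  after f: (1 7 4)(2 3 8 5 6)
  after r: (1 3 8 7 4)(2 5 6)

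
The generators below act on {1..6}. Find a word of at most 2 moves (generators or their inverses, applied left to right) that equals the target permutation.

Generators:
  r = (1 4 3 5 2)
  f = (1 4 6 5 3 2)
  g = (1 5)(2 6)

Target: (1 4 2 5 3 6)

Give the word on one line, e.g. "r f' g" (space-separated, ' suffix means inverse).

  after f: (1 4 6 5 3 2)
  after g: (1 4 2 5 3 6)

f g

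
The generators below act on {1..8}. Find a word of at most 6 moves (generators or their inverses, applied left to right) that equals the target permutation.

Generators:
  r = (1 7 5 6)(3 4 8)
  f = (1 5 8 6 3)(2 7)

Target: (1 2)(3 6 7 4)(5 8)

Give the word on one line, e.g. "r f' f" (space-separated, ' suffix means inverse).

r' r' r' f r'

  after r': (1 6 5 7)(3 8 4)
  after r': (1 5)(3 4 8)(6 7)
  after r': (1 7 5 6)
  after f: (1 2 7 8 6 5 3)
  after r': (1 2)(3 6 7 4)(5 8)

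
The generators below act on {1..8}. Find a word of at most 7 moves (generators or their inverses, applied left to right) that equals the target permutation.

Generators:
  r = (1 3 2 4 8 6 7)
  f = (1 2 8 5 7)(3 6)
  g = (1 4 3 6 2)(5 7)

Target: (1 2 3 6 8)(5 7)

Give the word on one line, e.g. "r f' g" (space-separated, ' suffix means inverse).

f' r' f g' r'

  after f': (1 7 5 8 2)(3 6)
  after r': (1 6)(2 7 5 4)(3 8)
  after f: (1 3 5 4 8 6 2)
  after g': (1 4 8 3 7 5)
  after r': (1 2 3 6 8)(5 7)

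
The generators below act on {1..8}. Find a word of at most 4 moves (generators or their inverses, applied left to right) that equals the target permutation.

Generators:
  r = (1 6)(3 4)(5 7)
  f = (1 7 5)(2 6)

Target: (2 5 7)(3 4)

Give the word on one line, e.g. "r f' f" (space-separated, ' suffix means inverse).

f' r' f'

  after f': (1 5 7)(2 6)
  after r': (1 7 6 2)(3 4)
  after f': (2 5 7)(3 4)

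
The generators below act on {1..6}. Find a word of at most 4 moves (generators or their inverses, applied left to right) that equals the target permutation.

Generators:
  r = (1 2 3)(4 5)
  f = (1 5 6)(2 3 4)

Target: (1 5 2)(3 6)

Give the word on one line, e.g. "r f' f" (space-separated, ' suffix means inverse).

f' r' f'

  after f': (1 6 5)(2 4 3)
  after r': (1 6 4 2 5 3)
  after f': (1 5 2)(3 6)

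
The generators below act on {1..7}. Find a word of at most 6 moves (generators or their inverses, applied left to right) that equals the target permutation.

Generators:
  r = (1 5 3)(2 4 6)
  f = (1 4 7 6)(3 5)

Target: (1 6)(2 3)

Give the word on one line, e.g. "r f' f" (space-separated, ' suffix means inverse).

r f' r f'

  after r: (1 5 3)(2 4 6)
  after f': (1 3 6 2)(4 7)
  after r: (2 5 3)(4 7 6)
  after f': (1 6)(2 3)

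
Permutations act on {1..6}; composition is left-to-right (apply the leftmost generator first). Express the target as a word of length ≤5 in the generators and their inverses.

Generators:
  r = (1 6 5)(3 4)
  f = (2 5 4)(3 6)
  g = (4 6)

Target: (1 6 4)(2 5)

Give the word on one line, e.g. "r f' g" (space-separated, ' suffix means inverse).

f' r f g f'

  after f': (2 4 5)(3 6)
  after r: (1 6 4)(2 3 5)
  after f: (1 3 4)(2 6)
  after g: (1 3 6 2 4)
  after f': (1 6 4)(2 5)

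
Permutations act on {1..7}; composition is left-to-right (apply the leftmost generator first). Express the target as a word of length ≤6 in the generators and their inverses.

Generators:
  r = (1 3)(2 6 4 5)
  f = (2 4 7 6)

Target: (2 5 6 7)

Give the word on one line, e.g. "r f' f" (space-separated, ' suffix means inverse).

  after f': (2 6 7 4)
  after f': (2 7)(4 6)
  after r': (1 3)(2 7 5 4)
  after f': (1 3)(2 4 6 7 5)
  after r: (2 5 6 7)

f' f' r' f' r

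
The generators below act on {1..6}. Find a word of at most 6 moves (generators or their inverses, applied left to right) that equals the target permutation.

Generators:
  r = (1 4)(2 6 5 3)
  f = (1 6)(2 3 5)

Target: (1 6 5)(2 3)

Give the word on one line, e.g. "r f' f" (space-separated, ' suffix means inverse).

r f f r f'

  after r: (1 4)(2 6 5 3)
  after f: (1 4 6 2)
  after f: (1 4)(2 6 3 5)
  after r: (2 5 6)
  after f': (1 6 5)(2 3)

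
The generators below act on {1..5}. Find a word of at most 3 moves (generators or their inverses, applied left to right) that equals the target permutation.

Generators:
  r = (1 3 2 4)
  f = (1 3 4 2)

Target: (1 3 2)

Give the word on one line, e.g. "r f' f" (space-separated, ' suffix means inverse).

  after r': (1 4 2 3)
  after f': (1 3 2)

r' f'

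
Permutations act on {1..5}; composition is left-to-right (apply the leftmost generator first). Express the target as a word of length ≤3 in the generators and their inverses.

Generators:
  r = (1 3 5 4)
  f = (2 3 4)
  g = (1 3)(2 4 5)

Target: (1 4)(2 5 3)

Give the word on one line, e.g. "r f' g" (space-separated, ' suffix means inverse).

  after r: (1 3 5 4)
  after g: (2 4 3)
  after r': (1 4)(2 5 3)

r g r'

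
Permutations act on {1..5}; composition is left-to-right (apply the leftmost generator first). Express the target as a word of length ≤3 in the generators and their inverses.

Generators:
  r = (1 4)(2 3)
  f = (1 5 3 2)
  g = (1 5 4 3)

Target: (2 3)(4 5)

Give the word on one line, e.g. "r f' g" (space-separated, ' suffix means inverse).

  after g: (1 5 4 3)
  after f': (2 3)(4 5)

g f'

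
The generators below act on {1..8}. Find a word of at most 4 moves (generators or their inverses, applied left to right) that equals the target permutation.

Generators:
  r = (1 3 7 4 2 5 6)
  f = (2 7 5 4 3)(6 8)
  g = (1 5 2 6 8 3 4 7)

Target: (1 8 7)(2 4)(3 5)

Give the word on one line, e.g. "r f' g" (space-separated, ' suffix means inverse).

  after f': (2 3 4 5 7)(6 8)
  after r: (1 3 2 7 5 4 6 8)
  after g': (1 8 7)(2 4)(3 5)

f' r g'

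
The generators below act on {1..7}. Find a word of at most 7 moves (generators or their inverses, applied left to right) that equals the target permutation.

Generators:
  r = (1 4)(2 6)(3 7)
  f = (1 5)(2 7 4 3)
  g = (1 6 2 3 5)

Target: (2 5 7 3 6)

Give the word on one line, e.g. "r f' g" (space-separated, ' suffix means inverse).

  after f: (1 5)(2 7 4 3)
  after f: (2 4)(3 7)
  after r': (1 4 6 2)
  after g': (1 4)(2 5 3)
  after r': (2 5 7 3 6)

f f r' g' r'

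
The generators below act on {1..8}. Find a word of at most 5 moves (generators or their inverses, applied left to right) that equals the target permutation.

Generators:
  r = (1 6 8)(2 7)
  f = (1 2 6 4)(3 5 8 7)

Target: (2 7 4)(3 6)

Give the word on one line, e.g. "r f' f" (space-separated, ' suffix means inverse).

  after f': (1 4 6 2)(3 7 8 5)
  after r': (1 4)(2 8 5 3)(6 7)
  after f: (2 7 4)(3 6)

f' r' f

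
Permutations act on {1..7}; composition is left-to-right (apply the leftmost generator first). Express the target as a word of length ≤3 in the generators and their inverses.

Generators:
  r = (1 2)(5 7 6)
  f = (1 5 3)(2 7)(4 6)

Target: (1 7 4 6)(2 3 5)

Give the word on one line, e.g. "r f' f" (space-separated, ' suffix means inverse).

r f'

  after r: (1 2)(5 7 6)
  after f': (1 7 4 6)(2 3 5)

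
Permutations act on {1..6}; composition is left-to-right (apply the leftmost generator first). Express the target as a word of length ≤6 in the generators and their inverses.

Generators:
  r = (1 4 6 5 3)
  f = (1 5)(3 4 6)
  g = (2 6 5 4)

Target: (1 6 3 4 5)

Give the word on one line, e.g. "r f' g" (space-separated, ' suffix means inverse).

f r' r' f

  after f: (1 5)(3 4 6)
  after r': (1 6 5 3)
  after r': (1 4)
  after f: (1 6 3 4 5)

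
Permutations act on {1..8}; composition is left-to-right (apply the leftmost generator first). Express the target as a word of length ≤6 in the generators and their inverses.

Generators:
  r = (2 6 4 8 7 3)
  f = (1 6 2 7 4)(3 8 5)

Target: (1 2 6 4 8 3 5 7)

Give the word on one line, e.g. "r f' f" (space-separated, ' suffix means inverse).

r' r' f r'

  after r': (2 3 7 8 4 6)
  after r': (2 7 4)(3 8 6)
  after f: (1 6 8 2 4 7)(3 5)
  after r': (1 2 6 4 8 3 5 7)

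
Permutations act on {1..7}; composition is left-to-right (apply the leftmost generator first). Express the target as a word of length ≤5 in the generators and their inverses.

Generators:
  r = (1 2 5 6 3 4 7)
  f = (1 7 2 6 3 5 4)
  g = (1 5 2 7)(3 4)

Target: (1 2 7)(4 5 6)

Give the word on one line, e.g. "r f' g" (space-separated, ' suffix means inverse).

  after f': (1 4 5 3 6 2 7)
  after r: (1 7 2)(4 6 5)
  after f': (2 4)(3 6)
  after r: (1 2 7)(4 5 6)

f' r f' r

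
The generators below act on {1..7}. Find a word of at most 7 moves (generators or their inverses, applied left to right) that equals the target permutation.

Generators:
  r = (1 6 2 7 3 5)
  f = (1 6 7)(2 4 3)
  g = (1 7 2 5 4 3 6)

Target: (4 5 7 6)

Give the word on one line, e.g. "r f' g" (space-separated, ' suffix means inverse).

f' g g f r

  after f': (1 7 6)(2 3 4)
  after g: (1 2 6 7)(4 5)
  after g: (1 5 3 6 2)
  after f: (1 5 2 6 4 3 7)
  after r: (4 5 7 6)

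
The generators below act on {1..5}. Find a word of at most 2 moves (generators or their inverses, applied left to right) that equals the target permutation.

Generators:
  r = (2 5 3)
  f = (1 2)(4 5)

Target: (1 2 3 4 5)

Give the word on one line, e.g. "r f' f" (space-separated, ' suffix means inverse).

r' f

  after r': (2 3 5)
  after f: (1 2 3 4 5)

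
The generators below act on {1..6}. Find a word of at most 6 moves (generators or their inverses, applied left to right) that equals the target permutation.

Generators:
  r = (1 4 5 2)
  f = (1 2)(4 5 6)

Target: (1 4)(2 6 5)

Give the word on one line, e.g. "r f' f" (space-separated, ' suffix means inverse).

f' r r f r'

  after f': (1 2)(4 6 5)
  after r: (2 4 6)
  after r: (1 4 6)(2 5)
  after f: (1 5)(2 6)
  after r': (1 4)(2 6 5)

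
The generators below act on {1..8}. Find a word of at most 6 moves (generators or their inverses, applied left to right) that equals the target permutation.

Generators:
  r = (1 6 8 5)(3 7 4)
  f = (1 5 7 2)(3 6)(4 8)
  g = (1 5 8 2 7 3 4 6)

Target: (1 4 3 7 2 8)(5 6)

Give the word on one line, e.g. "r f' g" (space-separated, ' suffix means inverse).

r' r' r' g'

  after r': (1 5 8 6)(3 4 7)
  after r': (1 8)(3 7 4)(5 6)
  after r': (1 6 8 5)
  after g': (1 4 3 7 2 8)(5 6)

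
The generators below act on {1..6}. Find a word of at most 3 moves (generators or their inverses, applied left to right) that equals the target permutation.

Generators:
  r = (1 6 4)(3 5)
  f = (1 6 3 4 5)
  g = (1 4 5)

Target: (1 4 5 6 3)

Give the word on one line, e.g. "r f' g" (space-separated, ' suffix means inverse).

f r' r'

  after f: (1 6 3 4 5)
  after r': (3 6 5 4)
  after r': (1 4 5 6 3)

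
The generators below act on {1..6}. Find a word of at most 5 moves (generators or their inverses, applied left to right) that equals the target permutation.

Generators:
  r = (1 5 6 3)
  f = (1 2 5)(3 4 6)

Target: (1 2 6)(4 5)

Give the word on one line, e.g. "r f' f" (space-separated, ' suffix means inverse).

  after r: (1 5 6 3)
  after f: (2 5 3)(4 6)
  after f: (1 2)(3 5 4)
  after r: (1 2 5 4)(3 6)
  after r: (1 2 6)(4 5)

r f f r r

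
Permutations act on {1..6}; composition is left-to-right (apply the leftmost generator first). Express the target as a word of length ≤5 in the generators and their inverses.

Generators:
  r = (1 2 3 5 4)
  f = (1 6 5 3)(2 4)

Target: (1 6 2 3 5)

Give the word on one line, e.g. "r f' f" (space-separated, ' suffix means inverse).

r' r' f' r

  after r': (1 4 5 3 2)
  after r': (1 5 2 4 3)
  after f': (1 6)(4 5)
  after r: (1 6 2 3 5)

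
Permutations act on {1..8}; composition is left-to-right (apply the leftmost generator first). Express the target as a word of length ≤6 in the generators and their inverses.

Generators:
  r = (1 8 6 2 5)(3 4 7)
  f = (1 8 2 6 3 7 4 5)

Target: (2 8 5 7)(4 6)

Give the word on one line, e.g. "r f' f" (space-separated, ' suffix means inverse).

f r' f' r

  after f: (1 8 2 6 3 7 4 5)
  after r': (2 8 6 7 3 4)
  after f': (1 5 4 8 2)(3 7 6)
  after r: (2 8 5 7)(4 6)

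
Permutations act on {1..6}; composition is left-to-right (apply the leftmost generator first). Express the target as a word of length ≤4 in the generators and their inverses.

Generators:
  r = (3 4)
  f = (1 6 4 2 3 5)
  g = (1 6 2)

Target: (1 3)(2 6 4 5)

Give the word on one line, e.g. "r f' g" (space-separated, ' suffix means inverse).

f' g' f'

  after f': (1 5 3 2 4 6)
  after g': (1 5 3 6 2 4)
  after f': (1 3)(2 6 4 5)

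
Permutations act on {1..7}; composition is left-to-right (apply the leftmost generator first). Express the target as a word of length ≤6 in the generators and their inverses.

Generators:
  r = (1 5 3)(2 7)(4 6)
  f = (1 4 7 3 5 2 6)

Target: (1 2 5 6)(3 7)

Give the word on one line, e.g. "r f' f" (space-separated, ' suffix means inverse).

r' r' f' f' r'

  after r': (1 3 5)(2 7)(4 6)
  after r': (1 5 3)
  after f': (1 3 6 2 5 7 4)
  after f': (1 7)(2 3)(4 6 5)
  after r': (1 2 5 6)(3 7)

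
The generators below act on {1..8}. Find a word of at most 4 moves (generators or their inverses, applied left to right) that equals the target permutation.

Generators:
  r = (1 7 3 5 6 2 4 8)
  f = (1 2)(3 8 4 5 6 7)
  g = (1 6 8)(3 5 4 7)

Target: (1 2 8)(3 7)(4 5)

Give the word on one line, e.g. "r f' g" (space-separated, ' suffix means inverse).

  after g': (1 8 6)(3 7 4 5)
  after f: (1 4 6 2)(5 8 7)
  after r': (1 2 8)(3 7)(4 5)

g' f r'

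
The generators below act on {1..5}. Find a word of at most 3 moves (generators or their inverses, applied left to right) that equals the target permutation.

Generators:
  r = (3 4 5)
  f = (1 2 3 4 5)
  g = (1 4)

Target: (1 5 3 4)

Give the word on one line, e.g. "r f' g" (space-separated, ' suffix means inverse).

  after g: (1 4)
  after r: (1 5 3 4)

g r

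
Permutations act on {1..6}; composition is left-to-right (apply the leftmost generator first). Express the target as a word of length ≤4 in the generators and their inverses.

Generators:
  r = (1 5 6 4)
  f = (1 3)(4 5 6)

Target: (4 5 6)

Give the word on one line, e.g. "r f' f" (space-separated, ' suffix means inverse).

f' f'

  after f': (1 3)(4 6 5)
  after f': (4 5 6)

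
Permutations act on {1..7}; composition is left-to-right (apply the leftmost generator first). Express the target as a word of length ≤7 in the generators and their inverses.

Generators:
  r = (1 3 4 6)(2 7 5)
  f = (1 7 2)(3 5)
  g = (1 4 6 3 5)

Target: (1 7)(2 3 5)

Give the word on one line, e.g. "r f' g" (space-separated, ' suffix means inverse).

  after r': (1 6 4 3)(2 5 7)
  after r': (1 4)(2 7 5)(3 6)
  after r': (1 3 4 6)
  after r': (2 5 7)
  after f: (1 7)(2 3 5)

r' r' r' r' f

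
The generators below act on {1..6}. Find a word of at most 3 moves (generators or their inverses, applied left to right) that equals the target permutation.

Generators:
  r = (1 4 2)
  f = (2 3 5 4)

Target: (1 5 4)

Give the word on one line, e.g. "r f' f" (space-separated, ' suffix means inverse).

f r f'

  after f: (2 3 5 4)
  after r: (1 4)(2 3 5)
  after f': (1 5 4)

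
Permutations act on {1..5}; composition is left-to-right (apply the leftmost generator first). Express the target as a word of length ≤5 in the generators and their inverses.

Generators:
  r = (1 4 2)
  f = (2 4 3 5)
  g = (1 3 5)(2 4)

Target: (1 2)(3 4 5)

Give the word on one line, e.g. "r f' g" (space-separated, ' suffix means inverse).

  after g: (1 3 5)(2 4)
  after r': (1 3 5 2)
  after f: (1 5 4 3 2)
  after f: (1 2)(3 4 5)

g r' f f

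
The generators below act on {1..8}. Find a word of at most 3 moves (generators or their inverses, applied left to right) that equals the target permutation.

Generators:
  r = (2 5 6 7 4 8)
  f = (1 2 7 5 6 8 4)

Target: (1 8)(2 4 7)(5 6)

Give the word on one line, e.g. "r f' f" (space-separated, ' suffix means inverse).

r f' r

  after r: (2 5 6 7 4 8)
  after f': (1 4 6 2 7 8)
  after r: (1 8)(2 4 7)(5 6)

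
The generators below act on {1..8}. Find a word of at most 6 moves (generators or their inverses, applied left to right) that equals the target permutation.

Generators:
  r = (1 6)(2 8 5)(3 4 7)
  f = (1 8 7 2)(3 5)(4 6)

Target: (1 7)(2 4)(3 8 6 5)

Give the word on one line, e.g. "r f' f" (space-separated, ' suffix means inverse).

  after r': (1 6)(2 5 8)(3 7 4)
  after f': (1 4 5)(2 3 8 7 6)
  after f': (1 6 7 4 3)(2 5)
  after f': (1 4 5 7 6 8)(2 3)
  after r: (1 7)(2 4)(3 8 6 5)

r' f' f' f' r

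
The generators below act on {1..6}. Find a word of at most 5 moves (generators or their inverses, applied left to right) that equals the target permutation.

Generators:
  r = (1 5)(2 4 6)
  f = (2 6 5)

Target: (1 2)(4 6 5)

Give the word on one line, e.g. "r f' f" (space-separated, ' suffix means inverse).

f f r' f

  after f: (2 6 5)
  after f: (2 5 6)
  after r': (1 5 4 2)
  after f: (1 2)(4 6 5)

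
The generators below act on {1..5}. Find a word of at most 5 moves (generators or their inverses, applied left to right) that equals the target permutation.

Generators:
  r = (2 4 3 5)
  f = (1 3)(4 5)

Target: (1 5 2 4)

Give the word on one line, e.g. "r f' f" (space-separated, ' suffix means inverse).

  after f: (1 3)(4 5)
  after r: (1 5 3)(2 4)
  after r: (1 2 3)
  after r: (1 4 3)(2 5)
  after f: (1 5 2 4)

f r r r f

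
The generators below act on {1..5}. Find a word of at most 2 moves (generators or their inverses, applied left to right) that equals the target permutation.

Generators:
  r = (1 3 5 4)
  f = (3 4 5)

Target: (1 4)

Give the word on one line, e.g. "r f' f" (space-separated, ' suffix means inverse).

  after r: (1 3 5 4)
  after f: (1 4)

r f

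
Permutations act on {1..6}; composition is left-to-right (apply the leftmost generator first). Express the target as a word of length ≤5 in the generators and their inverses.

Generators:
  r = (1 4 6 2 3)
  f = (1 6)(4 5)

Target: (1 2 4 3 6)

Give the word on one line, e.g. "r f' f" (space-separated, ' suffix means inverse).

  after r: (1 4 6 2 3)
  after r: (1 6 3 4 2)
  after r: (1 2 4 3 6)

r r r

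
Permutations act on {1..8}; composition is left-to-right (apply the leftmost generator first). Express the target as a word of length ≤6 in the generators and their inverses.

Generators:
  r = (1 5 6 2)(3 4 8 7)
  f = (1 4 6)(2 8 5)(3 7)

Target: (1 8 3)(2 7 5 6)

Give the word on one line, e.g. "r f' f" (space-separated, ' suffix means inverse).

  after r': (1 2 6 5)(3 7 8 4)
  after r': (1 6)(2 5)(3 8)(4 7)
  after f': (1 4 3 2 8 7)
  after r: (1 8 3)(2 7 5 6)

r' r' f' r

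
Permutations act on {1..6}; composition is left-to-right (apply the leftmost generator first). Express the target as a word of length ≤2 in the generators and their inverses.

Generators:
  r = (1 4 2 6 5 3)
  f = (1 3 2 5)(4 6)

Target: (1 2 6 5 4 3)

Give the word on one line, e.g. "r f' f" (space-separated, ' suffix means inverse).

r' f

  after r': (1 3 5 6 2 4)
  after f: (1 2 6 5 4 3)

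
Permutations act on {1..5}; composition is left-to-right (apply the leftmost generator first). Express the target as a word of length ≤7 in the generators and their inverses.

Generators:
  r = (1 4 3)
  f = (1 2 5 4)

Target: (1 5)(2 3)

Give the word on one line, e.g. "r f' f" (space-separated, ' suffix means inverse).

  after f: (1 2 5 4)
  after r': (1 2 5)(3 4)
  after r': (1 2 5 3)
  after f: (1 5 3 2 4)
  after r: (1 5)(2 3)

f r' r' f r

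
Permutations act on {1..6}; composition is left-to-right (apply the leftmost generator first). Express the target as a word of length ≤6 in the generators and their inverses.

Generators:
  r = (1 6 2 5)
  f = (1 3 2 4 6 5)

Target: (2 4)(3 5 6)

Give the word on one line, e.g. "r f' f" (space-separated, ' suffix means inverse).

f' f' r r f

  after f': (1 5 6 4 2 3)
  after f': (1 6 2)(3 5 4)
  after r: (1 2 6 5 4 3)
  after r: (1 5 4 3 6)
  after f: (2 4)(3 5 6)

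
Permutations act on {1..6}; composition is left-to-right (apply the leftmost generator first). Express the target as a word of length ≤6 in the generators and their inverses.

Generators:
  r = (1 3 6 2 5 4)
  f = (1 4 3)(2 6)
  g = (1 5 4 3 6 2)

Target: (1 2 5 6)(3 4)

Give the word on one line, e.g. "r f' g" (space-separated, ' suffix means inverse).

r g' r' r'

  after r: (1 3 6 2 5 4)
  after g': (1 4 2)
  after r': (1 5 2 4 6 3)
  after r': (1 2 5 6)(3 4)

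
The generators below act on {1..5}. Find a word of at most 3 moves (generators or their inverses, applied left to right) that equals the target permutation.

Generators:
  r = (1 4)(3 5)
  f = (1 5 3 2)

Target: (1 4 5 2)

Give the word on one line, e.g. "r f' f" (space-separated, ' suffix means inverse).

  after r: (1 4)(3 5)
  after f: (1 4 5 2)

r f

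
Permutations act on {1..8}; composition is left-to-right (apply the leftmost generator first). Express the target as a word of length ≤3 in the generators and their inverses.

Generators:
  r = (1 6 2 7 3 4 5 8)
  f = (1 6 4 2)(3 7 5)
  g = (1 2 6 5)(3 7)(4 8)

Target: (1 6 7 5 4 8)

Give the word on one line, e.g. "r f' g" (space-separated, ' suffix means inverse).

  after g: (1 2 6 5)(3 7)(4 8)
  after f: (2 4 8)(3 5 6)
  after f: (1 6 7 5 4 8)

g f f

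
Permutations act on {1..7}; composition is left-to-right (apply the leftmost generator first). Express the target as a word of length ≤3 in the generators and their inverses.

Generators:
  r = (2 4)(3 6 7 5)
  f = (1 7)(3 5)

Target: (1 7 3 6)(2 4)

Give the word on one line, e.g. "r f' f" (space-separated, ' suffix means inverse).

r f

  after r: (2 4)(3 6 7 5)
  after f: (1 7 3 6)(2 4)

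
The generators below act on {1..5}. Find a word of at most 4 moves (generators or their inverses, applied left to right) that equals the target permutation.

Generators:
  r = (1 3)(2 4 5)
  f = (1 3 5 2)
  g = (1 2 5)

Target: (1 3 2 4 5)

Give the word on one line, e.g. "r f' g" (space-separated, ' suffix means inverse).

  after g: (1 2 5)
  after r': (1 5 3)(2 4)
  after f': (1 3 2 4 5)

g r' f'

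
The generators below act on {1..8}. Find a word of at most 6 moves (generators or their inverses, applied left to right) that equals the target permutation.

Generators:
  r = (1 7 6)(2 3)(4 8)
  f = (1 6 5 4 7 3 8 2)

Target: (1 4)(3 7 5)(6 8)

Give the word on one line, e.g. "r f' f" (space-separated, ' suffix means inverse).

f' r' r' f' r

  after f': (1 2 8 3 7 4 5 6)
  after r': (1 3)(2 4 5 7 8)
  after r': (1 2 8 3 6 7 4 5)
  after f': (1 8 7 5 2 3)(4 6)
  after r: (1 4)(3 7 5)(6 8)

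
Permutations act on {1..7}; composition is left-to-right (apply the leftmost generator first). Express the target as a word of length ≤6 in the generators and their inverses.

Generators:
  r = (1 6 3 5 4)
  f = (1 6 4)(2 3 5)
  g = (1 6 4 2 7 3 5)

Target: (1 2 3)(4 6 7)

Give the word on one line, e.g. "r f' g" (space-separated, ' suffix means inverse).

g g g r'

  after g: (1 6 4 2 7 3 5)
  after g: (1 4 7 5 6 2 3)
  after g: (1 2 5 4 3 6 7)
  after r': (1 2 3)(4 6 7)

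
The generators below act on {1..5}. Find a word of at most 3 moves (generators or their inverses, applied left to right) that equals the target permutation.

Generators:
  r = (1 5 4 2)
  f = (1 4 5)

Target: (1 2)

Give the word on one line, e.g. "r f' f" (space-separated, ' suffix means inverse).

  after f: (1 4 5)
  after r: (1 2)

f r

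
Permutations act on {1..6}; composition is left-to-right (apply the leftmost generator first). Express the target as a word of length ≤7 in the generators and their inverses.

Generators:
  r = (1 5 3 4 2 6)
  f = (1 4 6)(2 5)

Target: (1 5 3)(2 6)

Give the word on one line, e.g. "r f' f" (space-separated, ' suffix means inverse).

f r r r r

  after f: (1 4 6)(2 5)
  after r: (1 2 3 4)(5 6)
  after r: (1 6 3 2 4 5)
  after r: (3 6 4)
  after r: (1 5 3)(2 6)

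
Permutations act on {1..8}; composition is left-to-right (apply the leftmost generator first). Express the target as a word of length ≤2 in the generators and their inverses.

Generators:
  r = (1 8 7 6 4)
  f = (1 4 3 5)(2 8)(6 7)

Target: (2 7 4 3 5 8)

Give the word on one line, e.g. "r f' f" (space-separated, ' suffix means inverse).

  after f: (1 4 3 5)(2 8)(6 7)
  after r: (2 7 4 3 5 8)

f r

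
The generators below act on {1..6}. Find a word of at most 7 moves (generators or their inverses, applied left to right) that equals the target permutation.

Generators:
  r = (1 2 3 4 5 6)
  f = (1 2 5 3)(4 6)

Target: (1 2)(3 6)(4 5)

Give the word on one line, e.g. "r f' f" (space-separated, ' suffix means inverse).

f r r r f'

  after f: (1 2 5 3)(4 6)
  after r: (1 3 2 6 5 4)
  after r: (1 4 2)
  after r: (1 5 6)(3 4)
  after f': (1 2)(3 6)(4 5)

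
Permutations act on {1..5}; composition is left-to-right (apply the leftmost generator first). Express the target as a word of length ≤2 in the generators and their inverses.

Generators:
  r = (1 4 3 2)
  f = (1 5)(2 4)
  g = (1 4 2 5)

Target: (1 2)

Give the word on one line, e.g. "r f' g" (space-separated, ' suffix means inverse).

  after g: (1 4 2 5)
  after f: (1 2)

g f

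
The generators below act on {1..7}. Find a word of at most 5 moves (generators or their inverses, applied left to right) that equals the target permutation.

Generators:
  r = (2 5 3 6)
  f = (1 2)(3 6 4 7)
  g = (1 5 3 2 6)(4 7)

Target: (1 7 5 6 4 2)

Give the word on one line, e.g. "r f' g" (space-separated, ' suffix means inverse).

f r' f r g'

  after f: (1 2)(3 6 4 7)
  after r': (1 6 4 7 5 2)
  after f: (1 4 3 6 7 5)
  after r: (1 4 6 7 3 2 5)
  after g': (1 7 5 6 4 2)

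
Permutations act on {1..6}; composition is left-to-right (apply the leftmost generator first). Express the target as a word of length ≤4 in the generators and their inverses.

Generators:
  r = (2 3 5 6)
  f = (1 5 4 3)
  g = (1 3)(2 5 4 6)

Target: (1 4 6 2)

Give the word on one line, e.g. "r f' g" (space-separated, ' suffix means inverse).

  after g': (1 3)(2 6 4 5)
  after g': (2 4)(5 6)
  after g': (1 3)(2 5 4 6)
  after f': (1 4 6 2)

g' g' g' f'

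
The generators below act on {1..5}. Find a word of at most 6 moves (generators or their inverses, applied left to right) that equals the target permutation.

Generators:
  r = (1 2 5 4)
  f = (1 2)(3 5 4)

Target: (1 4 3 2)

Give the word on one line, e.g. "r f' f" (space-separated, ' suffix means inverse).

r' f r' f f

  after r': (1 4 5 2)
  after f: (1 3 5)
  after r': (1 3 2)(4 5)
  after f: (1 5 3)
  after f: (1 4 3 2)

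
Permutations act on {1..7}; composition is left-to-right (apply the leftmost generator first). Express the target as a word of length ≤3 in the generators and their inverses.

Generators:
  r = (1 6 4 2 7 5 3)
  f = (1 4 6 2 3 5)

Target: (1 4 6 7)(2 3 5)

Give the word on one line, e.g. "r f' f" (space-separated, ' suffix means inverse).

  after r': (1 3 5 7 2 4 6)
  after f': (1 2)(5 7 6)
  after r': (1 4 6 7)(2 3 5)

r' f' r'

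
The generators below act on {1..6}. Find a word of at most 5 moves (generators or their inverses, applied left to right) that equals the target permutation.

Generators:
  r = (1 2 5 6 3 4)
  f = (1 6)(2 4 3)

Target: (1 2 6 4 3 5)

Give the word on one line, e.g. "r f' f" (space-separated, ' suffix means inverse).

  after f: (1 6)(2 4 3)
  after r: (1 3 5 6 2)
  after f: (1 2 6 4 3 5)

f r f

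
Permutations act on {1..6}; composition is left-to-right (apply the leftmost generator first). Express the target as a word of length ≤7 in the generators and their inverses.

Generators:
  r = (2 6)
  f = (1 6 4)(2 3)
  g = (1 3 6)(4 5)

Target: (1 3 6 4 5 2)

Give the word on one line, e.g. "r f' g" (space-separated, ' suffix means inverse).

g f' r' g g

  after g: (1 3 6)(4 5)
  after f': (1 2 3)(4 5 6)
  after r': (1 6 4 5 2 3)
  after g: (2 6 5)
  after g: (1 3 6 4 5 2)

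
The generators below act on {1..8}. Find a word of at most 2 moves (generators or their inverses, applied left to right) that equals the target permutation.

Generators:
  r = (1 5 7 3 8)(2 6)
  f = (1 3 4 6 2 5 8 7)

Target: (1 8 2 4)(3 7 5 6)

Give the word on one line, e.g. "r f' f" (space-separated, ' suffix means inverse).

  after f': (1 7 8 5 2 6 4 3)
  after f': (1 8 2 4)(3 7 5 6)

f' f'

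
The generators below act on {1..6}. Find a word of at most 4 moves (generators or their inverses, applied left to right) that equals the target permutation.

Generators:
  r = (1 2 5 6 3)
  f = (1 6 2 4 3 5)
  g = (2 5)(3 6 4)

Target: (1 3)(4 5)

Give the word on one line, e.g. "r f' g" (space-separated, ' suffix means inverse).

  after r': (1 3 6 5 2)
  after f': (1 4 2 5 6 3)
  after g: (1 3)(4 5)

r' f' g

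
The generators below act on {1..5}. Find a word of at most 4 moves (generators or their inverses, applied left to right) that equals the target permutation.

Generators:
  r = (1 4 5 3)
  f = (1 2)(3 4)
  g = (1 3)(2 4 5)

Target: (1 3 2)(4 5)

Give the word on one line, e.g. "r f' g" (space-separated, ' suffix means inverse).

r f

  after r: (1 4 5 3)
  after f: (1 3 2)(4 5)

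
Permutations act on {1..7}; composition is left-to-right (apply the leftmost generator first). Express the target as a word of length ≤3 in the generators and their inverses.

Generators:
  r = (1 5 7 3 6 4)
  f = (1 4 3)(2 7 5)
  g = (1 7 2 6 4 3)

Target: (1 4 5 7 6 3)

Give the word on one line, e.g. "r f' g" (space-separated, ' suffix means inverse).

  after f': (1 3 4)(2 5 7)
  after g: (2 5)(4 7 6)
  after f: (1 4 5 7 6 3)

f' g f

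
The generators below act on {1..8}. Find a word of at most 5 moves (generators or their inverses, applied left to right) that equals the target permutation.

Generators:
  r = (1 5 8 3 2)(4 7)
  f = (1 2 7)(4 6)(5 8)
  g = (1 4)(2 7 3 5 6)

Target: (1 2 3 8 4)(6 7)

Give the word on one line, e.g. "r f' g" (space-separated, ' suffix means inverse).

  after f: (1 2 7)(4 6)(5 8)
  after g: (1 7 4 2 3 5 8 6)
  after f': (1 2 3 8 4)(6 7)

f g f'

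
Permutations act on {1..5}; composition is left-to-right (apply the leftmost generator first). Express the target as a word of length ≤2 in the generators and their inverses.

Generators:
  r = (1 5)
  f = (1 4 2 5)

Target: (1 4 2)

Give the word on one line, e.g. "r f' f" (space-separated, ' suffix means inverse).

  after f: (1 4 2 5)
  after r': (1 4 2)

f r'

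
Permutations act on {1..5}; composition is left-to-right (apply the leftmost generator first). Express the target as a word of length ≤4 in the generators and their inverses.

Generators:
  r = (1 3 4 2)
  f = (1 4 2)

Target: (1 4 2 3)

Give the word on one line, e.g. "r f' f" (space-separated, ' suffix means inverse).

f r f f

  after f: (1 4 2)
  after r: (1 2 3 4)
  after f: (2 3)
  after f: (1 4 2 3)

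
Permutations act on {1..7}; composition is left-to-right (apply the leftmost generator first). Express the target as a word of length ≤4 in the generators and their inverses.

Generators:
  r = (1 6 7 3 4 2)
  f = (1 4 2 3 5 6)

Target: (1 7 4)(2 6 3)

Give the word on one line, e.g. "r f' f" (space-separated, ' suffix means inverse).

  after r: (1 6 7 3 4 2)
  after r: (1 7 4)(2 6 3)

r r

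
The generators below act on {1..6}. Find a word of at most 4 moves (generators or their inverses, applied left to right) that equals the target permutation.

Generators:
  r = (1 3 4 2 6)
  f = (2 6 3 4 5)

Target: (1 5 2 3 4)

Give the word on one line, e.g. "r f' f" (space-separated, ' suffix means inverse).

  after r: (1 3 4 2 6)
  after f: (1 4 6)(2 3 5)
  after f: (1 5 6)(2 4 3)
  after r': (1 5 2 3 4)

r f f r'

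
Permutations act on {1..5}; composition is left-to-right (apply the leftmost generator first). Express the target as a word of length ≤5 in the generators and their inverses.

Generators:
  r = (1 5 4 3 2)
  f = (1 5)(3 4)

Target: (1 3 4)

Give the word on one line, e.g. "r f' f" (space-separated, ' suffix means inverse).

  after f: (1 5)(3 4)
  after r': (2 3 5)
  after f: (1 5 2 4 3)
  after r: (1 4 2 3 5)
  after r: (1 3 4)

f r' f r r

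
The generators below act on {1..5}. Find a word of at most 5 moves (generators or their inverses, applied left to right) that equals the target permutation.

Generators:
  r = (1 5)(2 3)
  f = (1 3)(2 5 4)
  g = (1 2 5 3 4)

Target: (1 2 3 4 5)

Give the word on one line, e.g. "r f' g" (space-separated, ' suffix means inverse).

r' f f

  after r': (1 5)(2 3)
  after f: (1 4 2)(3 5)
  after f: (1 2 3 4 5)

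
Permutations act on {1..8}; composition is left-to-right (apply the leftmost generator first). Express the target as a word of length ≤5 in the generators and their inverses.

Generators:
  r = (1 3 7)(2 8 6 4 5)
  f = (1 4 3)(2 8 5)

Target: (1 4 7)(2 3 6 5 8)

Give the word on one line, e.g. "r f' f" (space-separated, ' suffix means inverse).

f f r' f' f'

  after f: (1 4 3)(2 8 5)
  after f: (1 3 4)(2 5 8)
  after r': (2 4 7 3 6 8 5)
  after f': (1 3 6 2)(4 7)
  after f': (1 4 7)(2 3 6 5 8)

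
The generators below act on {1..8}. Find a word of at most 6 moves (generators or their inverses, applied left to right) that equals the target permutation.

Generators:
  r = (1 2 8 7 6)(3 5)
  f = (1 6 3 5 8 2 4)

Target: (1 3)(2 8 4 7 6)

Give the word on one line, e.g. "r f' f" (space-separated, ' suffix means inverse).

  after r': (1 6 7 8 2)(3 5)
  after f: (1 3 8 4)(2 6 7)
  after r': (1 5 3 2 7)(4 6 8)
  after r': (1 3)(2 8 4 7 6)

r' f r' r'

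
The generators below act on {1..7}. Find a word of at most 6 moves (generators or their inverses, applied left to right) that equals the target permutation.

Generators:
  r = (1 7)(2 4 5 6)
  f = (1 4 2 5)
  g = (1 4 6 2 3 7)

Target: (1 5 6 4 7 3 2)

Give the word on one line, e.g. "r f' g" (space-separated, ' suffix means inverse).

  after f: (1 4 2 5)
  after f: (1 2)(4 5)
  after f: (1 5 2 4)
  after g': (1 5 6 4 7 3 2)

f f f g'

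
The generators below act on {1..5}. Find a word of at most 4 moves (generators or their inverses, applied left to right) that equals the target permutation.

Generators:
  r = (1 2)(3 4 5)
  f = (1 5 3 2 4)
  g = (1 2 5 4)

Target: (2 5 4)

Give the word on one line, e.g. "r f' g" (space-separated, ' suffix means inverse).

g r' r' r'

  after g: (1 2 5 4)
  after r': (2 4)(3 5)
  after r': (1 2 3 4)
  after r': (2 5 4)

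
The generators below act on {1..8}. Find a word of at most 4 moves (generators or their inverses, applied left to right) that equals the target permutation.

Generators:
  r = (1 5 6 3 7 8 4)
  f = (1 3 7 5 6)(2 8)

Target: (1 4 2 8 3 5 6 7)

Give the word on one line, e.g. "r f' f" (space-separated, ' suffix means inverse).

r' f'

  after r': (1 4 8 7 3 6 5)
  after f': (1 4 2 8 3 5 6 7)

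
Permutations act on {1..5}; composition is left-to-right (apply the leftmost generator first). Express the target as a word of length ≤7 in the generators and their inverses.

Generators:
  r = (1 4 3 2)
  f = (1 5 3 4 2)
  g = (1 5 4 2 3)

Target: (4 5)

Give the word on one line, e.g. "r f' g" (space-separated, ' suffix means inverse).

f r g' f g'

  after f: (1 5 3 4 2)
  after r: (1 5 2 4)
  after g': (2 5 4 3)
  after f: (1 5 2 3)
  after g': (4 5)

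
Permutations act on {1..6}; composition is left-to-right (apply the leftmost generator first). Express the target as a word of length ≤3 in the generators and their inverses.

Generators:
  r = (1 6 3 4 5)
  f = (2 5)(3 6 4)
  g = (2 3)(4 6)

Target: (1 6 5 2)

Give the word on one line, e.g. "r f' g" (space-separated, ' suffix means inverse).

  after f: (2 5)(3 6 4)
  after r: (1 6 5 2)

f r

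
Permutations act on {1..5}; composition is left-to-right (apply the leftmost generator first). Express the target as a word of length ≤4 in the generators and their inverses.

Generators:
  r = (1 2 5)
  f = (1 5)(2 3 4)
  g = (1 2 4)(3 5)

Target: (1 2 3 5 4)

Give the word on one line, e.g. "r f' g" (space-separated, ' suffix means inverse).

  after f': (1 5)(2 4 3)
  after r: (2 4 3 5)
  after f': (1 5 4 2 3)
  after r': (1 2 3 5 4)

f' r f' r'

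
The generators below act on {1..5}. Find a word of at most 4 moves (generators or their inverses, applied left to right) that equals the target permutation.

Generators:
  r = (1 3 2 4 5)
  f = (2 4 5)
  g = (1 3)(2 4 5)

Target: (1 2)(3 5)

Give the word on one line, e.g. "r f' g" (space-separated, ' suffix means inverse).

g' r r g'

  after g': (1 3)(2 5 4)
  after r: (1 2)
  after r: (1 4 5)(2 3)
  after g': (1 2)(3 5)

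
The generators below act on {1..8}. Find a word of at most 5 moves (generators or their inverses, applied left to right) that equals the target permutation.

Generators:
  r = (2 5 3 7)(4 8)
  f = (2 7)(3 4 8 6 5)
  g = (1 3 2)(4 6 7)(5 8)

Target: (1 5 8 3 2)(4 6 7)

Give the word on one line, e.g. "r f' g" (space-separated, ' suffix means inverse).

  after f: (2 7)(3 4 8 6 5)
  after r: (3 8 6)(5 7)
  after g: (1 3 5 4 6 2)(7 8)
  after r': (1 5 8 3 2)(4 6 7)

f r g r'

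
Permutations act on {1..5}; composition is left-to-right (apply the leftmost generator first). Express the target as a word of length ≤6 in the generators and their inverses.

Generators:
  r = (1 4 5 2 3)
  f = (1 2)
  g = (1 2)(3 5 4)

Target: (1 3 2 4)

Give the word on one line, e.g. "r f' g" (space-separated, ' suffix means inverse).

f g f r

  after f: (1 2)
  after g: (3 5 4)
  after f: (1 2)(3 5 4)
  after r: (1 3 2 4)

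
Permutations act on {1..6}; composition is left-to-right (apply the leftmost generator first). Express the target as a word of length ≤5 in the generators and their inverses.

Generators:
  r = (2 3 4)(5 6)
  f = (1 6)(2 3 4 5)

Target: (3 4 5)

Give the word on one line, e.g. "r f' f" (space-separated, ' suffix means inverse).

  after r: (2 3 4)(5 6)
  after r: (2 4 3)
  after f: (1 6)(2 5)
  after f: (3 4 5)

r r f f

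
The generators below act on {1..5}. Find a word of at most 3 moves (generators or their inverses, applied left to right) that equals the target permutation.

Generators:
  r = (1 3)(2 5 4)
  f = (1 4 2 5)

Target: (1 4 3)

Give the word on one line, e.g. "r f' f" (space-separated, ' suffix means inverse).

f' r

  after f': (1 5 2 4)
  after r: (1 4 3)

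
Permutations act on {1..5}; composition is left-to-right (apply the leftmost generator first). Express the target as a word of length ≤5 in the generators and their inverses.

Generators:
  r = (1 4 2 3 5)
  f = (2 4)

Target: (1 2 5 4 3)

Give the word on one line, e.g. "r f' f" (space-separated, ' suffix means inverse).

  after r': (1 5 3 2 4)
  after r': (1 3 4 5 2)
  after r': (1 2 5 4 3)

r' r' r'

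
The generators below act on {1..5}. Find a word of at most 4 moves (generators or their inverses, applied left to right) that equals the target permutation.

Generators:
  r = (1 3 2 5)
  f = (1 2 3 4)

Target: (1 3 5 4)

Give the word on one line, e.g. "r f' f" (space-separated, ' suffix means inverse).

r f' r'

  after r: (1 3 2 5)
  after f': (1 2 5 4 3)
  after r': (1 3 5 4)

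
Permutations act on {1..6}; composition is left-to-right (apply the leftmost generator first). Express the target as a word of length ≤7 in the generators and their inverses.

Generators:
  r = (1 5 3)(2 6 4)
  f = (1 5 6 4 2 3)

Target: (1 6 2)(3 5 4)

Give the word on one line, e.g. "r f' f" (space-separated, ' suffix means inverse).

f f r' r' r'

  after f: (1 5 6 4 2 3)
  after f: (1 6 2)(3 5 4)
  after r': (1 2 3)(4 5 6)
  after r': (1 4)(2 5)
  after r': (1 6 2)(3 5 4)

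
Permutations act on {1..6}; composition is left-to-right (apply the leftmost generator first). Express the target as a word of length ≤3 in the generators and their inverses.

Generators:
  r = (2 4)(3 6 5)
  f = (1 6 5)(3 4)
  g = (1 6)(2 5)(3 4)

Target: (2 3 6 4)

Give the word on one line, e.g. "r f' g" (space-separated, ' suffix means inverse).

f g' r

  after f: (1 6 5)(3 4)
  after g': (2 5 6)
  after r: (2 3 6 4)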